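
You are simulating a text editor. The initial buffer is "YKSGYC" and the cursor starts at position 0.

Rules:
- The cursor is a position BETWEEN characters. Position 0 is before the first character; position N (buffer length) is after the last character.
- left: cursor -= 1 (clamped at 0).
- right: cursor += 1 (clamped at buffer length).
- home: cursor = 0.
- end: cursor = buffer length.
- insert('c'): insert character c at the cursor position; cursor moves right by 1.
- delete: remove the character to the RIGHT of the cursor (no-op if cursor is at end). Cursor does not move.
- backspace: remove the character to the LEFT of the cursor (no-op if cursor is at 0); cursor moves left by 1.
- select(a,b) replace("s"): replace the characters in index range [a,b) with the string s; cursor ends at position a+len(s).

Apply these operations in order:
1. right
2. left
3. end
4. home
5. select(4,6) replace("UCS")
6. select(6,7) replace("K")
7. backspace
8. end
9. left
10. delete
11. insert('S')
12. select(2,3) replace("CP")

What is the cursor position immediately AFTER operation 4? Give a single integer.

After op 1 (right): buf='YKSGYC' cursor=1
After op 2 (left): buf='YKSGYC' cursor=0
After op 3 (end): buf='YKSGYC' cursor=6
After op 4 (home): buf='YKSGYC' cursor=0

Answer: 0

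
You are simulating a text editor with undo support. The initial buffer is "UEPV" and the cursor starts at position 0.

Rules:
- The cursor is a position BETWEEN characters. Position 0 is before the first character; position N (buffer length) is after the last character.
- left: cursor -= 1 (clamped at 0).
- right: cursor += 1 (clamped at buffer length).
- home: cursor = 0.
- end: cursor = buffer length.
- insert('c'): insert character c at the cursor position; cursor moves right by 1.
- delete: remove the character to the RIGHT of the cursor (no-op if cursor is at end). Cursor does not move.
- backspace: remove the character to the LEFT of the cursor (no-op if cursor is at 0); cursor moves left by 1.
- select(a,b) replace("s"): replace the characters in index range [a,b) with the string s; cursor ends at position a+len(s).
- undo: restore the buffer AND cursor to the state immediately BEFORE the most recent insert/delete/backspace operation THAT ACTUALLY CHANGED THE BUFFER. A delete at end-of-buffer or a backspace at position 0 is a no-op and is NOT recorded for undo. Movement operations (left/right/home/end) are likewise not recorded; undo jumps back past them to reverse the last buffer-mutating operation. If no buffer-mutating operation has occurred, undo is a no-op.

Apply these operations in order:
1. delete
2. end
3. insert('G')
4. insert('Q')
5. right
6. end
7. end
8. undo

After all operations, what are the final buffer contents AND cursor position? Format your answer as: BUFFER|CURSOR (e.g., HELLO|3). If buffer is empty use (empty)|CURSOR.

Answer: EPVG|4

Derivation:
After op 1 (delete): buf='EPV' cursor=0
After op 2 (end): buf='EPV' cursor=3
After op 3 (insert('G')): buf='EPVG' cursor=4
After op 4 (insert('Q')): buf='EPVGQ' cursor=5
After op 5 (right): buf='EPVGQ' cursor=5
After op 6 (end): buf='EPVGQ' cursor=5
After op 7 (end): buf='EPVGQ' cursor=5
After op 8 (undo): buf='EPVG' cursor=4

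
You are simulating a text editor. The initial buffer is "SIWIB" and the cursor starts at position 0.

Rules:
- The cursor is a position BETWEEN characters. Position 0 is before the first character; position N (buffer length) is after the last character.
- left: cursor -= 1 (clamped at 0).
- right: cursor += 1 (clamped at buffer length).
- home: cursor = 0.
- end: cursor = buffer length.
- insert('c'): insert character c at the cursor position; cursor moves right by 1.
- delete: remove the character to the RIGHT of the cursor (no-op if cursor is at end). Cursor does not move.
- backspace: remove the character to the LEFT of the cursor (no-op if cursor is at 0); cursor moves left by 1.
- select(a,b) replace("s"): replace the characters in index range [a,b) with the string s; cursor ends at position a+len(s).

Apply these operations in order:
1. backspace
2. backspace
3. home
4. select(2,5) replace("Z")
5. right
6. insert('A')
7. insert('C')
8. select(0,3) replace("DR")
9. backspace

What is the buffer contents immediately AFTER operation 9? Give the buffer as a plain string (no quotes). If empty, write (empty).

Answer: DAC

Derivation:
After op 1 (backspace): buf='SIWIB' cursor=0
After op 2 (backspace): buf='SIWIB' cursor=0
After op 3 (home): buf='SIWIB' cursor=0
After op 4 (select(2,5) replace("Z")): buf='SIZ' cursor=3
After op 5 (right): buf='SIZ' cursor=3
After op 6 (insert('A')): buf='SIZA' cursor=4
After op 7 (insert('C')): buf='SIZAC' cursor=5
After op 8 (select(0,3) replace("DR")): buf='DRAC' cursor=2
After op 9 (backspace): buf='DAC' cursor=1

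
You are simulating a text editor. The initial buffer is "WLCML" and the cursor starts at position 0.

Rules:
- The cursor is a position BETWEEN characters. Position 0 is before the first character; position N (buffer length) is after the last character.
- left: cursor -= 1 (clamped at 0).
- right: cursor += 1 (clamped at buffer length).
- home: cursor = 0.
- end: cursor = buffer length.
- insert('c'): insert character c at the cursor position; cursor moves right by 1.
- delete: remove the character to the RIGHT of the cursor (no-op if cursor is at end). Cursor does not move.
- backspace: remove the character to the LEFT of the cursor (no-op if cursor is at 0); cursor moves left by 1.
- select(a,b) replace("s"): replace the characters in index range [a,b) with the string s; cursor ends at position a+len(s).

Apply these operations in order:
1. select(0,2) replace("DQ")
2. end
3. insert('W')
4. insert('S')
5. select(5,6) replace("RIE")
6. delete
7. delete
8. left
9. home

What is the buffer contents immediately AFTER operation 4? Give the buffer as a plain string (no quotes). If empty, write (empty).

Answer: DQCMLWS

Derivation:
After op 1 (select(0,2) replace("DQ")): buf='DQCML' cursor=2
After op 2 (end): buf='DQCML' cursor=5
After op 3 (insert('W')): buf='DQCMLW' cursor=6
After op 4 (insert('S')): buf='DQCMLWS' cursor=7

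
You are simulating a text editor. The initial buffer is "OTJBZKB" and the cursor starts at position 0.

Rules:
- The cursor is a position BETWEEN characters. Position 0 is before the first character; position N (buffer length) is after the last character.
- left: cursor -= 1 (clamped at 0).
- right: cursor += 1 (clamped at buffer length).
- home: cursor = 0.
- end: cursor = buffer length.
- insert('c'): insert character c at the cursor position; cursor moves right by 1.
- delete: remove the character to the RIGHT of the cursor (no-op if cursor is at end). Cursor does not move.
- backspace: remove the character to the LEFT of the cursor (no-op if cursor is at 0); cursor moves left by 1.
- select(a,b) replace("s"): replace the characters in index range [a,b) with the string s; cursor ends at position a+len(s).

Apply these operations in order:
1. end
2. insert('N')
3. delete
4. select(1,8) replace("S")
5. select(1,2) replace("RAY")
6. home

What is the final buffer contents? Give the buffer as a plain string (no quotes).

After op 1 (end): buf='OTJBZKB' cursor=7
After op 2 (insert('N')): buf='OTJBZKBN' cursor=8
After op 3 (delete): buf='OTJBZKBN' cursor=8
After op 4 (select(1,8) replace("S")): buf='OS' cursor=2
After op 5 (select(1,2) replace("RAY")): buf='ORAY' cursor=4
After op 6 (home): buf='ORAY' cursor=0

Answer: ORAY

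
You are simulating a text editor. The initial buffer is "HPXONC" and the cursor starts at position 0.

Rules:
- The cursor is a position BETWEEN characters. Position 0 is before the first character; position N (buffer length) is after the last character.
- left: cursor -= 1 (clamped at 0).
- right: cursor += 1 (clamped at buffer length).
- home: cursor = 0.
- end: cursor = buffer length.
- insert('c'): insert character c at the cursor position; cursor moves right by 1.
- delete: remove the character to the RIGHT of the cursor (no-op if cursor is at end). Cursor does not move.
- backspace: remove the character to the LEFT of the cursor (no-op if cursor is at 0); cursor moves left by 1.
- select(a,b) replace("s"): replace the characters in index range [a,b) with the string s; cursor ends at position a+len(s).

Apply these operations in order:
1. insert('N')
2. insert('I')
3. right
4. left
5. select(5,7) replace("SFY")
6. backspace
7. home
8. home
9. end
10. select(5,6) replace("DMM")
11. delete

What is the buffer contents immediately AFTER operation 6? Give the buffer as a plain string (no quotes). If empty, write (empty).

After op 1 (insert('N')): buf='NHPXONC' cursor=1
After op 2 (insert('I')): buf='NIHPXONC' cursor=2
After op 3 (right): buf='NIHPXONC' cursor=3
After op 4 (left): buf='NIHPXONC' cursor=2
After op 5 (select(5,7) replace("SFY")): buf='NIHPXSFYC' cursor=8
After op 6 (backspace): buf='NIHPXSFC' cursor=7

Answer: NIHPXSFC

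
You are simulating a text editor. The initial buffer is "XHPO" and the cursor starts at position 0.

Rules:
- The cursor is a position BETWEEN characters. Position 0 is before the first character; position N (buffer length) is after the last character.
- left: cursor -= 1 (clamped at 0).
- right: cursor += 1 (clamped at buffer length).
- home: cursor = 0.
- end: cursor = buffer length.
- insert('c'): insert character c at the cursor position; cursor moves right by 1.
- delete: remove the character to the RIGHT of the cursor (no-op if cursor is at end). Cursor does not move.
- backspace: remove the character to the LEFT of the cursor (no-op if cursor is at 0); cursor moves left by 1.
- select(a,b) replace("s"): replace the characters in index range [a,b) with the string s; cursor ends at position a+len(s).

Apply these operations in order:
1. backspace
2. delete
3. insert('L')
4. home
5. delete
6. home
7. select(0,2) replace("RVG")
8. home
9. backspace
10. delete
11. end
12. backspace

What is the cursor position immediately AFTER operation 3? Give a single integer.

Answer: 1

Derivation:
After op 1 (backspace): buf='XHPO' cursor=0
After op 2 (delete): buf='HPO' cursor=0
After op 3 (insert('L')): buf='LHPO' cursor=1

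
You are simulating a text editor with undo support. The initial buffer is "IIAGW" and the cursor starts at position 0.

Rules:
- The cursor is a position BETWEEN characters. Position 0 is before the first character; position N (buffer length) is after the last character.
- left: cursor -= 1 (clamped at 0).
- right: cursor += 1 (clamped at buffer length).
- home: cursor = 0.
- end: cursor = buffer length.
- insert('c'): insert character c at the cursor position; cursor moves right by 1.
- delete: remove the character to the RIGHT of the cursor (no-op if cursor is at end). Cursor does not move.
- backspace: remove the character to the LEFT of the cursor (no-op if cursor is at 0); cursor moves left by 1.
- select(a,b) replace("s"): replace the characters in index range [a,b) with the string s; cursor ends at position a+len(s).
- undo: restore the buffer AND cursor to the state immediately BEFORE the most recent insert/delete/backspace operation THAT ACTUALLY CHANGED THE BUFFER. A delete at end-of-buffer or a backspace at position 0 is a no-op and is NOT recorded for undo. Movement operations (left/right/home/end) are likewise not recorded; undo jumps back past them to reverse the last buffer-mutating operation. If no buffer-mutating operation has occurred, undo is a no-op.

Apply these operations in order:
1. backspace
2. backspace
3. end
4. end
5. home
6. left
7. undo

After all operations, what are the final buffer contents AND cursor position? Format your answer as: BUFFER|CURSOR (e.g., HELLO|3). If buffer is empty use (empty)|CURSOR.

After op 1 (backspace): buf='IIAGW' cursor=0
After op 2 (backspace): buf='IIAGW' cursor=0
After op 3 (end): buf='IIAGW' cursor=5
After op 4 (end): buf='IIAGW' cursor=5
After op 5 (home): buf='IIAGW' cursor=0
After op 6 (left): buf='IIAGW' cursor=0
After op 7 (undo): buf='IIAGW' cursor=0

Answer: IIAGW|0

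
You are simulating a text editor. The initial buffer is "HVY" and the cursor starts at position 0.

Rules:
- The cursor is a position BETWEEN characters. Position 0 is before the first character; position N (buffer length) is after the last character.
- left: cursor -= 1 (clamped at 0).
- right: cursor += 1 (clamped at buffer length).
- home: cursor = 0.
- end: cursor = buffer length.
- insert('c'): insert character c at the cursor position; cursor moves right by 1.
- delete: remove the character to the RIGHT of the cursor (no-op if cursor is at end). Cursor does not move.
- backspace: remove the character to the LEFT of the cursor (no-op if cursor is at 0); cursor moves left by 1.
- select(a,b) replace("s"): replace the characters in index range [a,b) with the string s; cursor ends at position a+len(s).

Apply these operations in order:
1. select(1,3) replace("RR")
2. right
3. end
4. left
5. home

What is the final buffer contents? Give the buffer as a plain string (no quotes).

After op 1 (select(1,3) replace("RR")): buf='HRR' cursor=3
After op 2 (right): buf='HRR' cursor=3
After op 3 (end): buf='HRR' cursor=3
After op 4 (left): buf='HRR' cursor=2
After op 5 (home): buf='HRR' cursor=0

Answer: HRR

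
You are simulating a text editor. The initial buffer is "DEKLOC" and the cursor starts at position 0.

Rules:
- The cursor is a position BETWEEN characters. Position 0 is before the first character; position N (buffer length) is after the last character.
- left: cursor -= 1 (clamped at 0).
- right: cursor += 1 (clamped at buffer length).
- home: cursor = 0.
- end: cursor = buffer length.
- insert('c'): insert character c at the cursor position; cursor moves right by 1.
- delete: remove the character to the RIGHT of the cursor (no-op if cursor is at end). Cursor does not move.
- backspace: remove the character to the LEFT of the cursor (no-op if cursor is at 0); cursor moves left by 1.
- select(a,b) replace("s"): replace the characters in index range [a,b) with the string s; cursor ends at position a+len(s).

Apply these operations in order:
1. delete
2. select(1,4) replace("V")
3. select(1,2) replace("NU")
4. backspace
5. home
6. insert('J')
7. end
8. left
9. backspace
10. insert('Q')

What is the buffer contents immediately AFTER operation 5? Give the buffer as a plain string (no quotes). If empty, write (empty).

Answer: ENC

Derivation:
After op 1 (delete): buf='EKLOC' cursor=0
After op 2 (select(1,4) replace("V")): buf='EVC' cursor=2
After op 3 (select(1,2) replace("NU")): buf='ENUC' cursor=3
After op 4 (backspace): buf='ENC' cursor=2
After op 5 (home): buf='ENC' cursor=0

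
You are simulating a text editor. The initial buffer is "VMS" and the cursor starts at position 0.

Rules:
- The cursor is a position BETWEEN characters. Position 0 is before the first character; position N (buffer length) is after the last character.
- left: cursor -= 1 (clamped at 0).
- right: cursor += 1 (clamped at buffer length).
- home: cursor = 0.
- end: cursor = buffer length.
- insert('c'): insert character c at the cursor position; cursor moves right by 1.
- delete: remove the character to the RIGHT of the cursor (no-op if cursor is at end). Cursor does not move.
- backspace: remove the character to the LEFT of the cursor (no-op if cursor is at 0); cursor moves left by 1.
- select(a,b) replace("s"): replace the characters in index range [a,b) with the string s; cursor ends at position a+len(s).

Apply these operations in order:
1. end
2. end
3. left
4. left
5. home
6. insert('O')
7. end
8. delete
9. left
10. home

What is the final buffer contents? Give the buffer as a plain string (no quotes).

Answer: OVMS

Derivation:
After op 1 (end): buf='VMS' cursor=3
After op 2 (end): buf='VMS' cursor=3
After op 3 (left): buf='VMS' cursor=2
After op 4 (left): buf='VMS' cursor=1
After op 5 (home): buf='VMS' cursor=0
After op 6 (insert('O')): buf='OVMS' cursor=1
After op 7 (end): buf='OVMS' cursor=4
After op 8 (delete): buf='OVMS' cursor=4
After op 9 (left): buf='OVMS' cursor=3
After op 10 (home): buf='OVMS' cursor=0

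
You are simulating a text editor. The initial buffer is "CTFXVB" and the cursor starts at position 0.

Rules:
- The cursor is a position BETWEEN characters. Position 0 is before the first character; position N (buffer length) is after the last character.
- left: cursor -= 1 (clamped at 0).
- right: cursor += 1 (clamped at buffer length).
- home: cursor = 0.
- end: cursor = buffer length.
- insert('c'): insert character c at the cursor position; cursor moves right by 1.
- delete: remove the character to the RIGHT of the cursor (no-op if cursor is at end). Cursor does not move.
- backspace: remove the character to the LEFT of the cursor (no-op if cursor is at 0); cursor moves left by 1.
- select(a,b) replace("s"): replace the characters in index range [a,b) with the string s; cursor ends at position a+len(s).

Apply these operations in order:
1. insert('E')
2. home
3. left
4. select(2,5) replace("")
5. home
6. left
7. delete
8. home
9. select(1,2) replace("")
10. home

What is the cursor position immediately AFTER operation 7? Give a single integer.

Answer: 0

Derivation:
After op 1 (insert('E')): buf='ECTFXVB' cursor=1
After op 2 (home): buf='ECTFXVB' cursor=0
After op 3 (left): buf='ECTFXVB' cursor=0
After op 4 (select(2,5) replace("")): buf='ECVB' cursor=2
After op 5 (home): buf='ECVB' cursor=0
After op 6 (left): buf='ECVB' cursor=0
After op 7 (delete): buf='CVB' cursor=0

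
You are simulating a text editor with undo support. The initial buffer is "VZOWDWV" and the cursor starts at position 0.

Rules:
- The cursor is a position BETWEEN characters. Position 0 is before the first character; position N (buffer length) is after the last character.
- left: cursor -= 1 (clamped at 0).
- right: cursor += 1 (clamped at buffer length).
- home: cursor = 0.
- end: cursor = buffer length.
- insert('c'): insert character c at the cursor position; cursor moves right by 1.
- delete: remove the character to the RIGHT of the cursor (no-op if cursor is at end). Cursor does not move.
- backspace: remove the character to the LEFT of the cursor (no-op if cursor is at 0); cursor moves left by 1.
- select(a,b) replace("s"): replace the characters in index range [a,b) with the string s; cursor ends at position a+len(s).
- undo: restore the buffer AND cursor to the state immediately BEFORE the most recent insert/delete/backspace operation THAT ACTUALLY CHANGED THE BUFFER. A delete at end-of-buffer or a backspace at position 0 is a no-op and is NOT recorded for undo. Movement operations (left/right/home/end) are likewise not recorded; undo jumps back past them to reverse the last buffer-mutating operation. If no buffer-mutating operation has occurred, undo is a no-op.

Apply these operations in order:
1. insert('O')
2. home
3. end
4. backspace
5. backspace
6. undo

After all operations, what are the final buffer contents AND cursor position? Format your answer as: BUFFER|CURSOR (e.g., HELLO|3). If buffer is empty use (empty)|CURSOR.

After op 1 (insert('O')): buf='OVZOWDWV' cursor=1
After op 2 (home): buf='OVZOWDWV' cursor=0
After op 3 (end): buf='OVZOWDWV' cursor=8
After op 4 (backspace): buf='OVZOWDW' cursor=7
After op 5 (backspace): buf='OVZOWD' cursor=6
After op 6 (undo): buf='OVZOWDW' cursor=7

Answer: OVZOWDW|7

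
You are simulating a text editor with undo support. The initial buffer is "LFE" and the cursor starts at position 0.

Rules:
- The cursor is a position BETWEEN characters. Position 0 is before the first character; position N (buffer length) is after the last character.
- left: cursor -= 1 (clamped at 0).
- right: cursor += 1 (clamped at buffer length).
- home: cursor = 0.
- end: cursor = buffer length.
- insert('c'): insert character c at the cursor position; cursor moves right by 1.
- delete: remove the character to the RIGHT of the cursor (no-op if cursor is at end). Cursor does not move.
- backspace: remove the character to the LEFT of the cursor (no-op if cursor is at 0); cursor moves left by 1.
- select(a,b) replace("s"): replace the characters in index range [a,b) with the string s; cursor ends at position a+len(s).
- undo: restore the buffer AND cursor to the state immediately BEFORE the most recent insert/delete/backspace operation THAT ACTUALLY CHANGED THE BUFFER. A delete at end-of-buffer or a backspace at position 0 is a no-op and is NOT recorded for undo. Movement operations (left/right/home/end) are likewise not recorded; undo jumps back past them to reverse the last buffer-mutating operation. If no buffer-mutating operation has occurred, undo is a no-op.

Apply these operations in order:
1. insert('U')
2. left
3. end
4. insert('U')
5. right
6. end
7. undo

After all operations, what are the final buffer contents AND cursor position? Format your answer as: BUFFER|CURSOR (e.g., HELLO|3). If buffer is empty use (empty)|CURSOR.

After op 1 (insert('U')): buf='ULFE' cursor=1
After op 2 (left): buf='ULFE' cursor=0
After op 3 (end): buf='ULFE' cursor=4
After op 4 (insert('U')): buf='ULFEU' cursor=5
After op 5 (right): buf='ULFEU' cursor=5
After op 6 (end): buf='ULFEU' cursor=5
After op 7 (undo): buf='ULFE' cursor=4

Answer: ULFE|4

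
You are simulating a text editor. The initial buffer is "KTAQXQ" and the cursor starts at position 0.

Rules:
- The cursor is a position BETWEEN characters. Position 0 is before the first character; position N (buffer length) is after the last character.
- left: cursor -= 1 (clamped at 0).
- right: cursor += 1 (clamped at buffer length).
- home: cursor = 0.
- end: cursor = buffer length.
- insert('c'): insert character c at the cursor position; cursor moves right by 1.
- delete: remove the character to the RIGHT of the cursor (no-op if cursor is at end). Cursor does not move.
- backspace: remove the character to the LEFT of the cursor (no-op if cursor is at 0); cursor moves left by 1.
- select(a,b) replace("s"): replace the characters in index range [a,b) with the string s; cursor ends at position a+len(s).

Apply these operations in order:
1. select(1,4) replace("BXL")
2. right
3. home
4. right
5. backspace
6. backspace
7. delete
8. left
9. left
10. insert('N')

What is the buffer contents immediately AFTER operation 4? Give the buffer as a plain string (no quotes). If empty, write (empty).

After op 1 (select(1,4) replace("BXL")): buf='KBXLXQ' cursor=4
After op 2 (right): buf='KBXLXQ' cursor=5
After op 3 (home): buf='KBXLXQ' cursor=0
After op 4 (right): buf='KBXLXQ' cursor=1

Answer: KBXLXQ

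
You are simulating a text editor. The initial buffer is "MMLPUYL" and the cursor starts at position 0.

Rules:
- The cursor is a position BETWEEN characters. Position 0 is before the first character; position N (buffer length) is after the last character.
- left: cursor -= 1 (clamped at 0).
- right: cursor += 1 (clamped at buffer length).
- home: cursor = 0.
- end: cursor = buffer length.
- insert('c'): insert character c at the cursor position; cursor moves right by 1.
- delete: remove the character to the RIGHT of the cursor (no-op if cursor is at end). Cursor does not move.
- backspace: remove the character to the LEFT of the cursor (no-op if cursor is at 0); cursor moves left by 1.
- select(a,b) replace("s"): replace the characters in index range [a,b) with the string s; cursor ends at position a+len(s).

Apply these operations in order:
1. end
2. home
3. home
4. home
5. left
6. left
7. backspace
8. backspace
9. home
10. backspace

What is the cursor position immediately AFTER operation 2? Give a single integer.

After op 1 (end): buf='MMLPUYL' cursor=7
After op 2 (home): buf='MMLPUYL' cursor=0

Answer: 0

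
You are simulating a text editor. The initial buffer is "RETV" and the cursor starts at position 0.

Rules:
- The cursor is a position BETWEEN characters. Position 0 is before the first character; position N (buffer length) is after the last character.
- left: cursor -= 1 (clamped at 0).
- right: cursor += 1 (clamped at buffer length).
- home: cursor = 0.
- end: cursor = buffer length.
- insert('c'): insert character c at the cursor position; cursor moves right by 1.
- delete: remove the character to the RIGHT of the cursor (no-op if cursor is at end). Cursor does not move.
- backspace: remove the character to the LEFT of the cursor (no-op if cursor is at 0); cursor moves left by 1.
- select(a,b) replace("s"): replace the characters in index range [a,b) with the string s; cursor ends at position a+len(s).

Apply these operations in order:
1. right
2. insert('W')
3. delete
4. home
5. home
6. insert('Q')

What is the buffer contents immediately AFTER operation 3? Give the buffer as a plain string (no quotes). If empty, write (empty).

Answer: RWTV

Derivation:
After op 1 (right): buf='RETV' cursor=1
After op 2 (insert('W')): buf='RWETV' cursor=2
After op 3 (delete): buf='RWTV' cursor=2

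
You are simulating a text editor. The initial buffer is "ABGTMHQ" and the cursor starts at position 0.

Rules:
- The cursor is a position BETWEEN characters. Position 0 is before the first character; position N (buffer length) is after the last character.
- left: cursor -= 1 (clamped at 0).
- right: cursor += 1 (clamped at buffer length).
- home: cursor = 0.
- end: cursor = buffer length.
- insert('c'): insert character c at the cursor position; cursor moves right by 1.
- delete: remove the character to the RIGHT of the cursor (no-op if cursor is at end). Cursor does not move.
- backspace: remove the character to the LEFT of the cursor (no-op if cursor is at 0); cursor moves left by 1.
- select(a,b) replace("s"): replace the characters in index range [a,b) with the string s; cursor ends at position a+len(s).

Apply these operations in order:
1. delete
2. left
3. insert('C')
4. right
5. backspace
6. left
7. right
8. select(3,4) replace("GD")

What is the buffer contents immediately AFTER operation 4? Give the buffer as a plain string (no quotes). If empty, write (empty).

Answer: CBGTMHQ

Derivation:
After op 1 (delete): buf='BGTMHQ' cursor=0
After op 2 (left): buf='BGTMHQ' cursor=0
After op 3 (insert('C')): buf='CBGTMHQ' cursor=1
After op 4 (right): buf='CBGTMHQ' cursor=2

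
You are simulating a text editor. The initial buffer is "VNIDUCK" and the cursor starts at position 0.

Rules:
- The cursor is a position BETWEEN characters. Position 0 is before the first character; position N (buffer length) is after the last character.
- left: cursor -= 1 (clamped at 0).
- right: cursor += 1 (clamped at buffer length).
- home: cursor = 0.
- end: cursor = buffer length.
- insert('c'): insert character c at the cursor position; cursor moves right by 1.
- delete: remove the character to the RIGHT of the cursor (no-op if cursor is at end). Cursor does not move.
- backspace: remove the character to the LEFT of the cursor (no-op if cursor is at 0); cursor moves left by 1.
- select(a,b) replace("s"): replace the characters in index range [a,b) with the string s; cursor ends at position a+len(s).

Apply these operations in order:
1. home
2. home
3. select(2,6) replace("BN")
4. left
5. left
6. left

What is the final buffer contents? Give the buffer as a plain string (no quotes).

Answer: VNBNK

Derivation:
After op 1 (home): buf='VNIDUCK' cursor=0
After op 2 (home): buf='VNIDUCK' cursor=0
After op 3 (select(2,6) replace("BN")): buf='VNBNK' cursor=4
After op 4 (left): buf='VNBNK' cursor=3
After op 5 (left): buf='VNBNK' cursor=2
After op 6 (left): buf='VNBNK' cursor=1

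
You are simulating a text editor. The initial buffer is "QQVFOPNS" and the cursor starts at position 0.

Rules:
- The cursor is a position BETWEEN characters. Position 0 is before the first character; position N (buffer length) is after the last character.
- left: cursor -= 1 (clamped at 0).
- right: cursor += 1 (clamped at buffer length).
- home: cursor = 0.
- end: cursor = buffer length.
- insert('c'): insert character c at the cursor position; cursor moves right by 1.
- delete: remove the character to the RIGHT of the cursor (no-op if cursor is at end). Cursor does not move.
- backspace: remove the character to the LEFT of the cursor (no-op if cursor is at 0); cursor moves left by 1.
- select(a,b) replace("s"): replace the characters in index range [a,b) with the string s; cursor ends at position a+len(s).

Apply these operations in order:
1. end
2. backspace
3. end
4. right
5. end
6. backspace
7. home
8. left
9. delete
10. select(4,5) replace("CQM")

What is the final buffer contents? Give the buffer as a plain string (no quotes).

Answer: QVFOCQM

Derivation:
After op 1 (end): buf='QQVFOPNS' cursor=8
After op 2 (backspace): buf='QQVFOPN' cursor=7
After op 3 (end): buf='QQVFOPN' cursor=7
After op 4 (right): buf='QQVFOPN' cursor=7
After op 5 (end): buf='QQVFOPN' cursor=7
After op 6 (backspace): buf='QQVFOP' cursor=6
After op 7 (home): buf='QQVFOP' cursor=0
After op 8 (left): buf='QQVFOP' cursor=0
After op 9 (delete): buf='QVFOP' cursor=0
After op 10 (select(4,5) replace("CQM")): buf='QVFOCQM' cursor=7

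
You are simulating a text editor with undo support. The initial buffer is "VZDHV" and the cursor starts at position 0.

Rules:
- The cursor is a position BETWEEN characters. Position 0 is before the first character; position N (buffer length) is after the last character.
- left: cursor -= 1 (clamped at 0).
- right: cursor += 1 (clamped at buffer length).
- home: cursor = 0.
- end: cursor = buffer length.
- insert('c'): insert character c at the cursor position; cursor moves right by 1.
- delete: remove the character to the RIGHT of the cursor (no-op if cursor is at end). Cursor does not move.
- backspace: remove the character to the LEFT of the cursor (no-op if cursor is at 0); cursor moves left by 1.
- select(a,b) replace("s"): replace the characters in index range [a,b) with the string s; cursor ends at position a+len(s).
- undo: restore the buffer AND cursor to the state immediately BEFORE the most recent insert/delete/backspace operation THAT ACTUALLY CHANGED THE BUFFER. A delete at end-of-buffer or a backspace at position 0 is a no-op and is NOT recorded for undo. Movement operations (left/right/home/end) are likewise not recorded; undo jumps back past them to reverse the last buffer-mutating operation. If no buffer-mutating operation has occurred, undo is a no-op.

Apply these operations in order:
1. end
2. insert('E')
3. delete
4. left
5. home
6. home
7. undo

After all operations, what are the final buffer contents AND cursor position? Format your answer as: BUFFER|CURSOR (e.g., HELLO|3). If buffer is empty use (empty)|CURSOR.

After op 1 (end): buf='VZDHV' cursor=5
After op 2 (insert('E')): buf='VZDHVE' cursor=6
After op 3 (delete): buf='VZDHVE' cursor=6
After op 4 (left): buf='VZDHVE' cursor=5
After op 5 (home): buf='VZDHVE' cursor=0
After op 6 (home): buf='VZDHVE' cursor=0
After op 7 (undo): buf='VZDHV' cursor=5

Answer: VZDHV|5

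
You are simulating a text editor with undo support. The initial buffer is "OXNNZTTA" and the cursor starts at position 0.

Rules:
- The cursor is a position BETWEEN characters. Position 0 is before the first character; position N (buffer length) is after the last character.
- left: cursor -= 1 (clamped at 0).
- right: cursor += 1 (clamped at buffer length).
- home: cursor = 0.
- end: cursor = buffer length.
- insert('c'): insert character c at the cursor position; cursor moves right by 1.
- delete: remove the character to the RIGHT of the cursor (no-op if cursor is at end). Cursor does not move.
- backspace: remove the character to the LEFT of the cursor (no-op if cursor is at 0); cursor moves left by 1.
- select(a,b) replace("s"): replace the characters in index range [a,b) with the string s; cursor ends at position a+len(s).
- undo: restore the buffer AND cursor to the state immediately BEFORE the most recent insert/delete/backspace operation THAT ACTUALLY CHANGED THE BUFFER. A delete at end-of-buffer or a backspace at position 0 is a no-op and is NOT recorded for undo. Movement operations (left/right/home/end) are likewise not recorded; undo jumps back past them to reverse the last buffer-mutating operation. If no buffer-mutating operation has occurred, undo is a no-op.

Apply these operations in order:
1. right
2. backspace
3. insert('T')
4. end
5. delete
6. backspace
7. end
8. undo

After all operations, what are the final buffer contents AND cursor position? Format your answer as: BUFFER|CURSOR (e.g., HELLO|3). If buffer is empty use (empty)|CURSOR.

Answer: TXNNZTTA|8

Derivation:
After op 1 (right): buf='OXNNZTTA' cursor=1
After op 2 (backspace): buf='XNNZTTA' cursor=0
After op 3 (insert('T')): buf='TXNNZTTA' cursor=1
After op 4 (end): buf='TXNNZTTA' cursor=8
After op 5 (delete): buf='TXNNZTTA' cursor=8
After op 6 (backspace): buf='TXNNZTT' cursor=7
After op 7 (end): buf='TXNNZTT' cursor=7
After op 8 (undo): buf='TXNNZTTA' cursor=8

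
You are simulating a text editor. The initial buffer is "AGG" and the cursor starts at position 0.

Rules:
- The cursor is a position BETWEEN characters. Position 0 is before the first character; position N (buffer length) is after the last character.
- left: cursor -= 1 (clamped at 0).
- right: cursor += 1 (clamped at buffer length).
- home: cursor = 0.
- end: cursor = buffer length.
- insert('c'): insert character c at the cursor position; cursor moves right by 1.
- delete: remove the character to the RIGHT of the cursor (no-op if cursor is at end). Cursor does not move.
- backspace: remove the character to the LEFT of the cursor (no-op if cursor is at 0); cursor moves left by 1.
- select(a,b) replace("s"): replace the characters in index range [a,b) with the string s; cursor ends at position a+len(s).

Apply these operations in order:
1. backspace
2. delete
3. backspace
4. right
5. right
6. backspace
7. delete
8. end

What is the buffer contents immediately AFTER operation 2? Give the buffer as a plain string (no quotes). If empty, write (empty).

Answer: GG

Derivation:
After op 1 (backspace): buf='AGG' cursor=0
After op 2 (delete): buf='GG' cursor=0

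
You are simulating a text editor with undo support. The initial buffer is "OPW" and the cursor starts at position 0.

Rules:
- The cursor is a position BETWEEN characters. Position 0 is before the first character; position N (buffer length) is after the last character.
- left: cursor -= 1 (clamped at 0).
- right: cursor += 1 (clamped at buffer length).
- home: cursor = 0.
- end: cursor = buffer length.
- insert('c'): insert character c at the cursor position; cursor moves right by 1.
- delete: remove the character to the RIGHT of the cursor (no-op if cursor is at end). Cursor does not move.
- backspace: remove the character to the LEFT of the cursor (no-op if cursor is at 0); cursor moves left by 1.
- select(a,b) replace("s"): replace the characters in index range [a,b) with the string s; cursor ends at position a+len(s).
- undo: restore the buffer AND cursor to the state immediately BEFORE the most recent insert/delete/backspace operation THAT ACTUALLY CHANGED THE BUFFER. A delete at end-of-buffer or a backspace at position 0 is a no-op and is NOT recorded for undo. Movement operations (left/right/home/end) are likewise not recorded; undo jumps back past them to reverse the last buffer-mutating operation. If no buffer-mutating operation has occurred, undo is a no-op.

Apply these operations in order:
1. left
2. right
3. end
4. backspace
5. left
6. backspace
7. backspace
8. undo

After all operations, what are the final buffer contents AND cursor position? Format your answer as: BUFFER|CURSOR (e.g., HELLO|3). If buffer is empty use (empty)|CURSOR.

After op 1 (left): buf='OPW' cursor=0
After op 2 (right): buf='OPW' cursor=1
After op 3 (end): buf='OPW' cursor=3
After op 4 (backspace): buf='OP' cursor=2
After op 5 (left): buf='OP' cursor=1
After op 6 (backspace): buf='P' cursor=0
After op 7 (backspace): buf='P' cursor=0
After op 8 (undo): buf='OP' cursor=1

Answer: OP|1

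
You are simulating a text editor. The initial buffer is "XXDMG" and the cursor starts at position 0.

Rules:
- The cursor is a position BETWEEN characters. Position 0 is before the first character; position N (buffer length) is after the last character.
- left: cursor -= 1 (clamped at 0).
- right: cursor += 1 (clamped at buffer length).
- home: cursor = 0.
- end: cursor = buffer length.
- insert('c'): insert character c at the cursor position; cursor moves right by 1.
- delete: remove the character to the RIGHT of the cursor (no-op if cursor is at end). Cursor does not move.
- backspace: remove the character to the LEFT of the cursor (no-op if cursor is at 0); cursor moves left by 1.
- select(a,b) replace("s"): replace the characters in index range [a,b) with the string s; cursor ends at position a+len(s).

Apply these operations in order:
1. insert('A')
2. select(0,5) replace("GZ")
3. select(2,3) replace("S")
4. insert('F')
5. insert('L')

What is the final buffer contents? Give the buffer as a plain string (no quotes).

After op 1 (insert('A')): buf='AXXDMG' cursor=1
After op 2 (select(0,5) replace("GZ")): buf='GZG' cursor=2
After op 3 (select(2,3) replace("S")): buf='GZS' cursor=3
After op 4 (insert('F')): buf='GZSF' cursor=4
After op 5 (insert('L')): buf='GZSFL' cursor=5

Answer: GZSFL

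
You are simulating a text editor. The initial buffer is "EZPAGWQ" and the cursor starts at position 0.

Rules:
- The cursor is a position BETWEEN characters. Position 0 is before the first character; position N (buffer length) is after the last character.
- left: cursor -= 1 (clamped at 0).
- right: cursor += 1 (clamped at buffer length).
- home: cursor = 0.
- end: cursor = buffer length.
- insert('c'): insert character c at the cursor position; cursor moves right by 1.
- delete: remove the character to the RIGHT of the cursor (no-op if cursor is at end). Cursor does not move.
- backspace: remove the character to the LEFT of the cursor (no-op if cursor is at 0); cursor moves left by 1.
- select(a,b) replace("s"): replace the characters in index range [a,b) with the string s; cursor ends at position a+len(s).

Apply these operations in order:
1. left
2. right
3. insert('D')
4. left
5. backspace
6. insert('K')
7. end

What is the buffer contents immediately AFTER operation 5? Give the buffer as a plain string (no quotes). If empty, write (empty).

After op 1 (left): buf='EZPAGWQ' cursor=0
After op 2 (right): buf='EZPAGWQ' cursor=1
After op 3 (insert('D')): buf='EDZPAGWQ' cursor=2
After op 4 (left): buf='EDZPAGWQ' cursor=1
After op 5 (backspace): buf='DZPAGWQ' cursor=0

Answer: DZPAGWQ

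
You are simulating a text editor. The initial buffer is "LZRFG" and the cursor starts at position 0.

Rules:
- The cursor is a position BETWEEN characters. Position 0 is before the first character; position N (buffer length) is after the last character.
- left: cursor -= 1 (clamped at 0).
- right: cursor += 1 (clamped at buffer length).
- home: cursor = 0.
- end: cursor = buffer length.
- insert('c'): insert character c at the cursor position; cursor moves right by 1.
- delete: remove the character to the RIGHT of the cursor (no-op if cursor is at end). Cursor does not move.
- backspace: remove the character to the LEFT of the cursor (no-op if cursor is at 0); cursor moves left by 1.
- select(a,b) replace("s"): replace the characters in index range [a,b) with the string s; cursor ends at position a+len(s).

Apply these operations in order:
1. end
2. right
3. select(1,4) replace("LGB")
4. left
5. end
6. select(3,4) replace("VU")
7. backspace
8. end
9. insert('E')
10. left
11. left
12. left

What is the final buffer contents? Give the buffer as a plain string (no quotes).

After op 1 (end): buf='LZRFG' cursor=5
After op 2 (right): buf='LZRFG' cursor=5
After op 3 (select(1,4) replace("LGB")): buf='LLGBG' cursor=4
After op 4 (left): buf='LLGBG' cursor=3
After op 5 (end): buf='LLGBG' cursor=5
After op 6 (select(3,4) replace("VU")): buf='LLGVUG' cursor=5
After op 7 (backspace): buf='LLGVG' cursor=4
After op 8 (end): buf='LLGVG' cursor=5
After op 9 (insert('E')): buf='LLGVGE' cursor=6
After op 10 (left): buf='LLGVGE' cursor=5
After op 11 (left): buf='LLGVGE' cursor=4
After op 12 (left): buf='LLGVGE' cursor=3

Answer: LLGVGE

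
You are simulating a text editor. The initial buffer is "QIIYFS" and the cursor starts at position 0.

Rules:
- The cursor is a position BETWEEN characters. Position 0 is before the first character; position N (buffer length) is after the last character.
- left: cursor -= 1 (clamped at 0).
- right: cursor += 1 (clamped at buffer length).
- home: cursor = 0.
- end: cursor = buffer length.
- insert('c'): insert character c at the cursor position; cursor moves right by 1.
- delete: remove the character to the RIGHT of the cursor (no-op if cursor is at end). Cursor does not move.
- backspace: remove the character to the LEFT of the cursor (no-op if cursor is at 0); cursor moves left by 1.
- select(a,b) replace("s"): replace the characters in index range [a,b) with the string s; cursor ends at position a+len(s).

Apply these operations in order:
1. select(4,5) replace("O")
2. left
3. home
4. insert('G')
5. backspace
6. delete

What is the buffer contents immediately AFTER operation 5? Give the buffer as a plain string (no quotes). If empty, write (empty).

Answer: QIIYOS

Derivation:
After op 1 (select(4,5) replace("O")): buf='QIIYOS' cursor=5
After op 2 (left): buf='QIIYOS' cursor=4
After op 3 (home): buf='QIIYOS' cursor=0
After op 4 (insert('G')): buf='GQIIYOS' cursor=1
After op 5 (backspace): buf='QIIYOS' cursor=0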